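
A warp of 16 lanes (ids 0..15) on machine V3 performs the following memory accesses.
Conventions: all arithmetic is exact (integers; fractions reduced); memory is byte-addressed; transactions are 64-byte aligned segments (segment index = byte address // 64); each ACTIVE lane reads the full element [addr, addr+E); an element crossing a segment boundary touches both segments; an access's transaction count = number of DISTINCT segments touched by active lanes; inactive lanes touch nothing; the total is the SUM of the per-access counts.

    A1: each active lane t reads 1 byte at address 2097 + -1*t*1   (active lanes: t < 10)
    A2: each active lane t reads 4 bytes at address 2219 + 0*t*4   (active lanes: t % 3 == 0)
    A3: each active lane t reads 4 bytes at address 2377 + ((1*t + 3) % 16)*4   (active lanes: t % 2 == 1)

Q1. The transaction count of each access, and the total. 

A1: 1 transaction
A2: 1 transaction
A3: 2 transactions

Answer: 1,1,2; total 4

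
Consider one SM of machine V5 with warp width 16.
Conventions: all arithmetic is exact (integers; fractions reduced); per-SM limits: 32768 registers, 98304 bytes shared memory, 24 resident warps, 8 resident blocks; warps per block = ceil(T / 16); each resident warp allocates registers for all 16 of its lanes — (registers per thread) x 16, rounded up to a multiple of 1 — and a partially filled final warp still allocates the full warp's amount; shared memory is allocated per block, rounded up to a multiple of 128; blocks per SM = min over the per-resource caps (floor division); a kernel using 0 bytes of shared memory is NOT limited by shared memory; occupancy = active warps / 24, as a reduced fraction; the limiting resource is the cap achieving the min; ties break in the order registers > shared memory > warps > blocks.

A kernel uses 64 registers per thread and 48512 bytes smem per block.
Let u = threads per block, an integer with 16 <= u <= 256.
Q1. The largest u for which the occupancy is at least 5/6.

Answer: u = 192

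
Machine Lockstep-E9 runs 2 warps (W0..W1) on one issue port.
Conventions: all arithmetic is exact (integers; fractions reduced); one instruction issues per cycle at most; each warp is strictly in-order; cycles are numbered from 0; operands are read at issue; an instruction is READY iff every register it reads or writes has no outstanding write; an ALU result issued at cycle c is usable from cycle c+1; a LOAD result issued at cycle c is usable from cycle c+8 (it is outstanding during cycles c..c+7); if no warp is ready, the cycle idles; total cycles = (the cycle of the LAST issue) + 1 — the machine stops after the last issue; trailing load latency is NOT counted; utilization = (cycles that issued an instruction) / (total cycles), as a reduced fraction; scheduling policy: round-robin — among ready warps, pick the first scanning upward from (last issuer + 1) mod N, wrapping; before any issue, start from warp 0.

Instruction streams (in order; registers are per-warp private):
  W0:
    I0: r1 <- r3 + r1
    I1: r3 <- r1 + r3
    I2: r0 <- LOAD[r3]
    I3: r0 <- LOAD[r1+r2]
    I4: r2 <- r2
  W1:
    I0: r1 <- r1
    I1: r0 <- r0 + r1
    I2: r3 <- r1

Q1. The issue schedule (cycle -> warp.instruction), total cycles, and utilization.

cycle 0: W0.I0
cycle 1: W1.I0
cycle 2: W0.I1
cycle 3: W1.I1
cycle 4: W0.I2
cycle 5: W1.I2
cycle 6: idle
cycle 7: idle
cycle 8: idle
cycle 9: idle
cycle 10: idle
cycle 11: idle
cycle 12: W0.I3
cycle 13: W0.I4

Answer: 14 cycles, utilization 4/7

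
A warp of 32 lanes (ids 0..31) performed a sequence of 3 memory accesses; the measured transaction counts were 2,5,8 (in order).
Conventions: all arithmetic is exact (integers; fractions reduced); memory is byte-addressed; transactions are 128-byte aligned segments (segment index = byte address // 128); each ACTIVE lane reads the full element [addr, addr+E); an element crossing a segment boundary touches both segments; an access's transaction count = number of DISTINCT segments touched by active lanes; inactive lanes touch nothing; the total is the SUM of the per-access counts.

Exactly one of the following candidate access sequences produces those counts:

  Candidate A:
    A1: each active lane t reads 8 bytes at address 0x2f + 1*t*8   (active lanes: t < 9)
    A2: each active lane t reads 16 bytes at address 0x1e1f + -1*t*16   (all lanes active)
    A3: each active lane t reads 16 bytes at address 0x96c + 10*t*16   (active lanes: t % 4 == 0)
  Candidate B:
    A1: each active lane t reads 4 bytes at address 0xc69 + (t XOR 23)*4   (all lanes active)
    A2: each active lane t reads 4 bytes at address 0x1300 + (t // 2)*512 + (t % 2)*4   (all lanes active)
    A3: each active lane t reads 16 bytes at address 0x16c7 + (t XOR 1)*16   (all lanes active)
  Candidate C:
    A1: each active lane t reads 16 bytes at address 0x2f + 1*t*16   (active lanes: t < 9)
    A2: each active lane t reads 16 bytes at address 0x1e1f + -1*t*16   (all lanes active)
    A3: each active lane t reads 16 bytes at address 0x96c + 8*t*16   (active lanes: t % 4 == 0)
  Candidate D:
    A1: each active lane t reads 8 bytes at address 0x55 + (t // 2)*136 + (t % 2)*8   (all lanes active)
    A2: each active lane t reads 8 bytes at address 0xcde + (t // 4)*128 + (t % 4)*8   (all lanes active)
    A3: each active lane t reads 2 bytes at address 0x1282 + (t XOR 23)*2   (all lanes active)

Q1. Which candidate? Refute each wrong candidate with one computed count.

A: A1 gives 1 transaction, not 2
B: A2 gives 16 transactions, not 5
D: A1 gives 17 transactions, not 2
C: all counts match (2,5,8)

Answer: C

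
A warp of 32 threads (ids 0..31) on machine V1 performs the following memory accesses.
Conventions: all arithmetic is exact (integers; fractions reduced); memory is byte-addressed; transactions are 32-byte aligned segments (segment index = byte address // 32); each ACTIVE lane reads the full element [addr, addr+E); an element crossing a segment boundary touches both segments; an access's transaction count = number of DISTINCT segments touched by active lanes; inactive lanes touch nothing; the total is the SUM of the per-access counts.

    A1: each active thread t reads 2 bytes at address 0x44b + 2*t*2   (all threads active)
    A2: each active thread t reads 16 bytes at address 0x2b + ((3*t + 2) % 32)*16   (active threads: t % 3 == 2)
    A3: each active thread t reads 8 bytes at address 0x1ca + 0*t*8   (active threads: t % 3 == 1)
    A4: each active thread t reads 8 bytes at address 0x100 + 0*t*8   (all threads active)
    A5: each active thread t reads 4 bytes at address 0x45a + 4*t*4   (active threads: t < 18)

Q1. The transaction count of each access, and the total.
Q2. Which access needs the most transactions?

A1: 5 transactions
A2: 12 transactions
A3: 1 transaction
A4: 1 transaction
A5: 10 transactions

Answer: 5,12,1,1,10; total 29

Answer: A2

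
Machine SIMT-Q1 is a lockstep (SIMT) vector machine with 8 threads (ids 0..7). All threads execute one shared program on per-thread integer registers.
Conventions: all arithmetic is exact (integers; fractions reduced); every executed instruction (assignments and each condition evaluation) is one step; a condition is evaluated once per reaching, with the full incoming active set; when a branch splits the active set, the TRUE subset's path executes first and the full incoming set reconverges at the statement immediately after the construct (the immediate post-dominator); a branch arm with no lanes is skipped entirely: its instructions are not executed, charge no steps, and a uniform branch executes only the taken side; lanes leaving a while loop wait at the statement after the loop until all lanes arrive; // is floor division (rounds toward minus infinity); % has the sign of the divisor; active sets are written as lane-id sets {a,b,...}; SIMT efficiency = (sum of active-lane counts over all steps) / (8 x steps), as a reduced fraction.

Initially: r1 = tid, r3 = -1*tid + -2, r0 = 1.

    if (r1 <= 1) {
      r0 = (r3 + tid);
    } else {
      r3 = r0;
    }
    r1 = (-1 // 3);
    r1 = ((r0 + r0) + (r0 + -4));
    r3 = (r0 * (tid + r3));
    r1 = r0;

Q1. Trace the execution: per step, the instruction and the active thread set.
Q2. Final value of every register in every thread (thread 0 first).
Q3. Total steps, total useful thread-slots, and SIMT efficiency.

step 0: eval (r1 <= 1)               {0,1,2,3,4,5,6,7}
step 1: r0 <- (r3 + tid)             {0,1}
step 2: r3 <- r0                     {2,3,4,5,6,7}
step 3: r1 <- (-1 // 3)              {0,1,2,3,4,5,6,7}
step 4: r1 <- ((r0 + r0) + (r0 + -4)) {0,1,2,3,4,5,6,7}
step 5: r3 <- (r0 * (tid + r3))      {0,1,2,3,4,5,6,7}
step 6: r1 <- r0                     {0,1,2,3,4,5,6,7}

Answer: 7 steps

r1: -2,-2,1,1,1,1,1,1
r3: 4,4,3,4,5,6,7,8
r0: -2,-2,1,1,1,1,1,1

steps = 7; useful = 48; efficiency = 48/56 = 6/7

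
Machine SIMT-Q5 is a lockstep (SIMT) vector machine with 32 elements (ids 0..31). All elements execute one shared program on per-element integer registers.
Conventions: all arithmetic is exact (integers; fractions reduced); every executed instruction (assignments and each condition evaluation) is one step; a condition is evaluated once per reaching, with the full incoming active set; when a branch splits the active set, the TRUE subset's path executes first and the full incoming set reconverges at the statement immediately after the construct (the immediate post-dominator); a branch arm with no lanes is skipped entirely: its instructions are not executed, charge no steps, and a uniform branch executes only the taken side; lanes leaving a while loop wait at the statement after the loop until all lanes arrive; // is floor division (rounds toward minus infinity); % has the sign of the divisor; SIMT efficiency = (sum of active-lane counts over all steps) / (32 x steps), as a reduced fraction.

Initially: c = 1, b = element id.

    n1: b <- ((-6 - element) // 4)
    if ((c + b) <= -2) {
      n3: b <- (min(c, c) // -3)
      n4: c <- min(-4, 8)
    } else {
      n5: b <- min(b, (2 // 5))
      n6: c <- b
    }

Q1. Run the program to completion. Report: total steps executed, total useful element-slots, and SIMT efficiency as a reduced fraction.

Answer: 6 steps, 128 useful, 2/3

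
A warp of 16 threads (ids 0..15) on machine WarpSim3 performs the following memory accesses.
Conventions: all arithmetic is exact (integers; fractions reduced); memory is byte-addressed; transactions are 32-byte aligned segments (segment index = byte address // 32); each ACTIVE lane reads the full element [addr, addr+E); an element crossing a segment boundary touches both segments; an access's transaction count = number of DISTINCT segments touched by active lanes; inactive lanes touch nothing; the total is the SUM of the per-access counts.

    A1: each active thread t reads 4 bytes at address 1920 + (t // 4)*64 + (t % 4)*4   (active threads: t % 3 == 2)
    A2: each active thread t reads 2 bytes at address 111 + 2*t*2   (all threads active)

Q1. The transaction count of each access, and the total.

A1: 4 transactions
A2: 3 transactions

Answer: 4,3; total 7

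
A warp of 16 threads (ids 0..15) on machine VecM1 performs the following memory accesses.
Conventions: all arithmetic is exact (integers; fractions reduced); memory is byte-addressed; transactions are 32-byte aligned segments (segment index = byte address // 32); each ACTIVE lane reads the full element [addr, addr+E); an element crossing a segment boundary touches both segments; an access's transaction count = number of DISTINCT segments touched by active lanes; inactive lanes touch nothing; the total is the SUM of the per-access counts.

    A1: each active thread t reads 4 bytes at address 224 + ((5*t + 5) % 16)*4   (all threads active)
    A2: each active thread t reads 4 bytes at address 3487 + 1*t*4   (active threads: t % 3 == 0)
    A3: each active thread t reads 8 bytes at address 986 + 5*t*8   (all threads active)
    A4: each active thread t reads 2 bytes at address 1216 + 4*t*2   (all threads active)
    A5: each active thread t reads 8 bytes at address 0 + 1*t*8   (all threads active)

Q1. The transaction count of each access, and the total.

A1: 2 transactions
A2: 3 transactions
A3: 20 transactions
A4: 4 transactions
A5: 4 transactions

Answer: 2,3,20,4,4; total 33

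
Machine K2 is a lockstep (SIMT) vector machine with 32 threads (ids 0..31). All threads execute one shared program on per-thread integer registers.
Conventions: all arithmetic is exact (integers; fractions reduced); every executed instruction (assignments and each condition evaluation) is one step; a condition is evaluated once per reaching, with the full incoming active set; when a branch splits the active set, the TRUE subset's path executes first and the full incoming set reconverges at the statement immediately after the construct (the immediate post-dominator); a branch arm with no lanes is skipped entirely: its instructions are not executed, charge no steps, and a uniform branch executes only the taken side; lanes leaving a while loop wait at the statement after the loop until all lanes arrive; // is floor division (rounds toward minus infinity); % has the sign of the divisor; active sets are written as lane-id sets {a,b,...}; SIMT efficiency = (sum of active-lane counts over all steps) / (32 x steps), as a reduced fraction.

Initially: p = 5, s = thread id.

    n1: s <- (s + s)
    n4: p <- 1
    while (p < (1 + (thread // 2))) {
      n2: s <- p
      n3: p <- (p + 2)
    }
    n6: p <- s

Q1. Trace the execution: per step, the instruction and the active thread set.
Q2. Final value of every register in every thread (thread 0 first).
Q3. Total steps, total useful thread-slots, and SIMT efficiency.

step 0: s <- (s + s)                 {0,1,2,3,4,5,6,7,8,9,10,11,12,13,14,15,16,17,18,19,20,21,22,23,24,25,26,27,28,29,30,31}
step 1: p <- 1                       {0,1,2,3,4,5,6,7,8,9,10,11,12,13,14,15,16,17,18,19,20,21,22,23,24,25,26,27,28,29,30,31}
step 2: eval (p < (1 + (thread // 2))) {0,1,2,3,4,5,6,7,8,9,10,11,12,13,14,15,16,17,18,19,20,21,22,23,24,25,26,27,28,29,30,31}
step 3: s <- p                       {2,3,4,5,6,7,8,9,10,11,12,13,14,15,16,17,18,19,20,21,22,23,24,25,26,27,28,29,30,31}
step 4: p <- (p + 2)                 {2,3,4,5,6,7,8,9,10,11,12,13,14,15,16,17,18,19,20,21,22,23,24,25,26,27,28,29,30,31}
step 5: eval (p < (1 + (thread // 2))) {2,3,4,5,6,7,8,9,10,11,12,13,14,15,16,17,18,19,20,21,22,23,24,25,26,27,28,29,30,31}
step 6: s <- p                       {6,7,8,9,10,11,12,13,14,15,16,17,18,19,20,21,22,23,24,25,26,27,28,29,30,31}
step 7: p <- (p + 2)                 {6,7,8,9,10,11,12,13,14,15,16,17,18,19,20,21,22,23,24,25,26,27,28,29,30,31}
step 8: eval (p < (1 + (thread // 2))) {6,7,8,9,10,11,12,13,14,15,16,17,18,19,20,21,22,23,24,25,26,27,28,29,30,31}
step 9: s <- p                       {10,11,12,13,14,15,16,17,18,19,20,21,22,23,24,25,26,27,28,29,30,31}
step 10: p <- (p + 2)                 {10,11,12,13,14,15,16,17,18,19,20,21,22,23,24,25,26,27,28,29,30,31}
step 11: eval (p < (1 + (thread // 2))) {10,11,12,13,14,15,16,17,18,19,20,21,22,23,24,25,26,27,28,29,30,31}
step 12: s <- p                       {14,15,16,17,18,19,20,21,22,23,24,25,26,27,28,29,30,31}
step 13: p <- (p + 2)                 {14,15,16,17,18,19,20,21,22,23,24,25,26,27,28,29,30,31}
step 14: eval (p < (1 + (thread // 2))) {14,15,16,17,18,19,20,21,22,23,24,25,26,27,28,29,30,31}
step 15: s <- p                       {18,19,20,21,22,23,24,25,26,27,28,29,30,31}
step 16: p <- (p + 2)                 {18,19,20,21,22,23,24,25,26,27,28,29,30,31}
step 17: eval (p < (1 + (thread // 2))) {18,19,20,21,22,23,24,25,26,27,28,29,30,31}
step 18: s <- p                       {22,23,24,25,26,27,28,29,30,31}
step 19: p <- (p + 2)                 {22,23,24,25,26,27,28,29,30,31}
step 20: eval (p < (1 + (thread // 2))) {22,23,24,25,26,27,28,29,30,31}
step 21: s <- p                       {26,27,28,29,30,31}
step 22: p <- (p + 2)                 {26,27,28,29,30,31}
step 23: eval (p < (1 + (thread // 2))) {26,27,28,29,30,31}
step 24: s <- p                       {30,31}
step 25: p <- (p + 2)                 {30,31}
step 26: eval (p < (1 + (thread // 2))) {30,31}
step 27: p <- s                       {0,1,2,3,4,5,6,7,8,9,10,11,12,13,14,15,16,17,18,19,20,21,22,23,24,25,26,27,28,29,30,31}

Answer: 28 steps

p: 0,2,1,1,1,1,3,3,3,3,5,5,5,5,7,7,7,7,9,9,9,9,11,11,11,11,13,13,13,13,15,15
s: 0,2,1,1,1,1,3,3,3,3,5,5,5,5,7,7,7,7,9,9,9,9,11,11,11,11,13,13,13,13,15,15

steps = 28; useful = 512; efficiency = 512/896 = 4/7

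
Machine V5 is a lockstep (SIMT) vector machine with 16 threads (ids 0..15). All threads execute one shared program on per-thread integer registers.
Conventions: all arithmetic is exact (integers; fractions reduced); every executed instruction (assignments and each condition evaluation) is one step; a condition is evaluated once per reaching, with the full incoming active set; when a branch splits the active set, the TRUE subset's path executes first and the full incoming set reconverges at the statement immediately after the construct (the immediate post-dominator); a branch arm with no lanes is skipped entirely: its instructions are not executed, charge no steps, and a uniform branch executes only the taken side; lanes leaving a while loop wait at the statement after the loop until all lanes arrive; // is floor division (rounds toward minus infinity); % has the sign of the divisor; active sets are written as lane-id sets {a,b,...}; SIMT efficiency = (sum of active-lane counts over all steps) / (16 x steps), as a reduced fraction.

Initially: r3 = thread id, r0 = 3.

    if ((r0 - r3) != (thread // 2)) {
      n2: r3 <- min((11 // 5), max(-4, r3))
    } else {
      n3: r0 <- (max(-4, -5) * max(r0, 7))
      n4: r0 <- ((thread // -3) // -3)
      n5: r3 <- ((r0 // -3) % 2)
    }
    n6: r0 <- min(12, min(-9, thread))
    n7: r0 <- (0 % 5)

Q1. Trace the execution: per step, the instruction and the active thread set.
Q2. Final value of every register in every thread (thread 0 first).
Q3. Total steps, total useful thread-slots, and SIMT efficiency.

step 0: eval ((r0 - r3) != (thread // 2)) {0,1,2,3,4,5,6,7,8,9,10,11,12,13,14,15}
step 1: r3 <- min((11 // 5), max(-4, r3)) {0,1,3,4,5,6,7,8,9,10,11,12,13,14,15}
step 2: r0 <- (max(-4, -5) * max(r0, 7)) {2}
step 3: r0 <- ((thread // -3) // -3) {2}
step 4: r3 <- ((r0 // -3) % 2)       {2}
step 5: r0 <- min(12, min(-9, thread)) {0,1,2,3,4,5,6,7,8,9,10,11,12,13,14,15}
step 6: r0 <- (0 % 5)                {0,1,2,3,4,5,6,7,8,9,10,11,12,13,14,15}

Answer: 7 steps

r3: 0,1,0,2,2,2,2,2,2,2,2,2,2,2,2,2
r0: 0,0,0,0,0,0,0,0,0,0,0,0,0,0,0,0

steps = 7; useful = 66; efficiency = 66/112 = 33/56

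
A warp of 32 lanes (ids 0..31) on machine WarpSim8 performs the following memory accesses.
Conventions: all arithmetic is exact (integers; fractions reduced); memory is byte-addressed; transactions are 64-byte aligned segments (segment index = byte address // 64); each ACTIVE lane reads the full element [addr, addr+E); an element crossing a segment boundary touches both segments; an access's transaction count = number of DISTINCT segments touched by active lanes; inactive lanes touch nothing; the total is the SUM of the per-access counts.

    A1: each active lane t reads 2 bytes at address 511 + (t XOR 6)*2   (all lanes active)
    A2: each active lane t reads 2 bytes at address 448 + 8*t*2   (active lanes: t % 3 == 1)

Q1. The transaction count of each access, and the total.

A1: 2 transactions
A2: 8 transactions

Answer: 2,8; total 10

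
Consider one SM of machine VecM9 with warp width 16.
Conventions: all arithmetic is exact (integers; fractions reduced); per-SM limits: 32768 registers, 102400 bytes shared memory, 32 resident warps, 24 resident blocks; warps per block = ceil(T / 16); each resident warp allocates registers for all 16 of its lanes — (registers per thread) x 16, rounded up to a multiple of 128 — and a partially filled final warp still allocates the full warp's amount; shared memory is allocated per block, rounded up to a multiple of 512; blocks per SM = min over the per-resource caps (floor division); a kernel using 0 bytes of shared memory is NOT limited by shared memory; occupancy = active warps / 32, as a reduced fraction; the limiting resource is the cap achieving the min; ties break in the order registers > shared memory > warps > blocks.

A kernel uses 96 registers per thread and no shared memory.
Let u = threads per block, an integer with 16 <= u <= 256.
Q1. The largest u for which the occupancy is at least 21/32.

Answer: u = 112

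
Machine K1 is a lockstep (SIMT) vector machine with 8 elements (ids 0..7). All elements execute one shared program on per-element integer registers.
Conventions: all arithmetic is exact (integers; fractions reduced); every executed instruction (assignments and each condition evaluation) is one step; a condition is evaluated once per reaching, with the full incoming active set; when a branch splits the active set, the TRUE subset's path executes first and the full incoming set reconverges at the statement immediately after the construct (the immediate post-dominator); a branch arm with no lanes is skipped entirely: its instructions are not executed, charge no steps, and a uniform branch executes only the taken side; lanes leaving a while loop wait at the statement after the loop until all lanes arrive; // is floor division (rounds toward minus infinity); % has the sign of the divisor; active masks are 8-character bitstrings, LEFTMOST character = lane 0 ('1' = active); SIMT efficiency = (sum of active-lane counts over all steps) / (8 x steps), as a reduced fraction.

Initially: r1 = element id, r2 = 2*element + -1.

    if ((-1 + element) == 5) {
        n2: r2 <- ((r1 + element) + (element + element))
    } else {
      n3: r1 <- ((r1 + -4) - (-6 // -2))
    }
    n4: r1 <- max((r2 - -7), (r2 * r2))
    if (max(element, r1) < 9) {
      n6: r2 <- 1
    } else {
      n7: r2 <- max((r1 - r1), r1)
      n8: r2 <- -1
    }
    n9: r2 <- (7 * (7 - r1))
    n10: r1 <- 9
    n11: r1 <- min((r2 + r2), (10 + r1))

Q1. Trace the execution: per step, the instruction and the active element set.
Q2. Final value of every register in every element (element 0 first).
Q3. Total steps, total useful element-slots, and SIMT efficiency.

step 0: eval ((-1 + element) == 5)   11111111
step 1: r2 <- ((r1 + element) + (element + element)) 00000010
step 2: r1 <- ((r1 + -4) - (-6 // -2)) 11111101
step 3: r1 <- max((r2 - -7), (r2 * r2)) 11111111
step 4: eval (max(element, r1) < 9)  11111111
step 5: r2 <- 1                      11000000
step 6: r2 <- max((r1 - r1), r1)     00111111
step 7: r2 <- -1                     00111111
step 8: r2 <- (7 * (7 - r1))         11111111
step 9: r1 <- 9                      11111111
step 10: r1 <- min((r2 + r2), (10 + r1)) 11111111

Answer: 11 steps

r1: 14,-14,-42,-252,-588,-1036,-7966,-2268
r2: 7,-7,-21,-126,-294,-518,-3983,-1134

steps = 11; useful = 70; efficiency = 70/88 = 35/44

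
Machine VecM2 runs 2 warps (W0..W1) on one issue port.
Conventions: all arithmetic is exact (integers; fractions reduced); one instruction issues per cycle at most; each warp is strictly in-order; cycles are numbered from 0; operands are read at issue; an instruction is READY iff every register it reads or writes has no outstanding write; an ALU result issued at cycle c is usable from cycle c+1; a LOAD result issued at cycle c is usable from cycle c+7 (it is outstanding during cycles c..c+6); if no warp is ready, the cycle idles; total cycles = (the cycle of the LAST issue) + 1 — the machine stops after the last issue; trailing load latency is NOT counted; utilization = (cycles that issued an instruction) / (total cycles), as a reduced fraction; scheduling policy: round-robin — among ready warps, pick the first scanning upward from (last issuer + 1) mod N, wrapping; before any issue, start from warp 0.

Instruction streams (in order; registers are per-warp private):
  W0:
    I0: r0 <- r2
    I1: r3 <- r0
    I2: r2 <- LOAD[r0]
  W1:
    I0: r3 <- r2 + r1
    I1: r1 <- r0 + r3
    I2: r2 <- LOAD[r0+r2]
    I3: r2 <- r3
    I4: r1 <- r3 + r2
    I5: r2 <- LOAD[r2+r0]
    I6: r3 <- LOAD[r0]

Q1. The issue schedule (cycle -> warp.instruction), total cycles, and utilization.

cycle 0: W0.I0
cycle 1: W1.I0
cycle 2: W0.I1
cycle 3: W1.I1
cycle 4: W0.I2
cycle 5: W1.I2
cycle 6: idle
cycle 7: idle
cycle 8: idle
cycle 9: idle
cycle 10: idle
cycle 11: idle
cycle 12: W1.I3
cycle 13: W1.I4
cycle 14: W1.I5
cycle 15: W1.I6

Answer: 16 cycles, utilization 5/8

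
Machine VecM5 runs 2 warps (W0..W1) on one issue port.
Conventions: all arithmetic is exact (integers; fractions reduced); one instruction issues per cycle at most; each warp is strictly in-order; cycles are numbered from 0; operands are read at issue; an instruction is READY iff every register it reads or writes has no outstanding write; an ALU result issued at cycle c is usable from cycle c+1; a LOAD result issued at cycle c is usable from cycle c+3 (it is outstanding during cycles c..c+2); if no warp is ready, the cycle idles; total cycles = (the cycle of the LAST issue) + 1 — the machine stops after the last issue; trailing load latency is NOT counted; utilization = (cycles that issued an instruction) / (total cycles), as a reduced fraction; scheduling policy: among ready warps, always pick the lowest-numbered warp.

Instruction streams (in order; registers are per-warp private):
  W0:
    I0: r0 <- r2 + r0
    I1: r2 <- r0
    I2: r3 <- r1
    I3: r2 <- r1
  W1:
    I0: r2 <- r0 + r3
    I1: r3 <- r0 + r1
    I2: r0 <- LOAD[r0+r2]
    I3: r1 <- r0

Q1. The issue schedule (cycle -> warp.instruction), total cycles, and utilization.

cycle 0: W0.I0
cycle 1: W0.I1
cycle 2: W0.I2
cycle 3: W0.I3
cycle 4: W1.I0
cycle 5: W1.I1
cycle 6: W1.I2
cycle 7: idle
cycle 8: idle
cycle 9: W1.I3

Answer: 10 cycles, utilization 4/5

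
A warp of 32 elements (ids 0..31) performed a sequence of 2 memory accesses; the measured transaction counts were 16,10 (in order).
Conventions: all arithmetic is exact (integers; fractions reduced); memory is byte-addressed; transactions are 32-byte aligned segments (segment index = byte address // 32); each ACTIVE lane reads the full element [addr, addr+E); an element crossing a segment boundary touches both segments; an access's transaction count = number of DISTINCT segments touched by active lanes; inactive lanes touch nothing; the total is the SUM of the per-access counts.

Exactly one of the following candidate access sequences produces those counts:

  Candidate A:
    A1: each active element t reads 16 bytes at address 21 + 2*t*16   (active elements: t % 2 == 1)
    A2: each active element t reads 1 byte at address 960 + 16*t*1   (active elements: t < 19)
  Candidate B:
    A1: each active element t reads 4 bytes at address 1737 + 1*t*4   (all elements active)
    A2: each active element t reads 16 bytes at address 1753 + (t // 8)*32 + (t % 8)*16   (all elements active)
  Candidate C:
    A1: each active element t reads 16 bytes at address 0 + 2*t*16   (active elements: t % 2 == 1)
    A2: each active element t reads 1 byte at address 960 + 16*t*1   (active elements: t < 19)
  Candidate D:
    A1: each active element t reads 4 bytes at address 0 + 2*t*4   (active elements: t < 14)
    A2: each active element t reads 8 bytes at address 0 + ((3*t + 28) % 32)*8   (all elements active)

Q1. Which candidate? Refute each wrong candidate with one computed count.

A: A1 gives 32 transactions, not 16
B: A1 gives 5 transactions, not 16
D: A1 gives 4 transactions, not 16
C: all counts match (16,10)

Answer: C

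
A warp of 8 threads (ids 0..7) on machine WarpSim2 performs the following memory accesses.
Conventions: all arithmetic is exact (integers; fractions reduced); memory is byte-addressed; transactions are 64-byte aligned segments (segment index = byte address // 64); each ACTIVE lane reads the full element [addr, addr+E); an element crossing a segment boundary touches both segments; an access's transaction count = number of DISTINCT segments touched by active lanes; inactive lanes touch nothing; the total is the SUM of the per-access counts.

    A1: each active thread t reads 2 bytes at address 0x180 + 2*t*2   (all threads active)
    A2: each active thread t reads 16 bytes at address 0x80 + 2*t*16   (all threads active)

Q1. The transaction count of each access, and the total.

A1: 1 transaction
A2: 4 transactions

Answer: 1,4; total 5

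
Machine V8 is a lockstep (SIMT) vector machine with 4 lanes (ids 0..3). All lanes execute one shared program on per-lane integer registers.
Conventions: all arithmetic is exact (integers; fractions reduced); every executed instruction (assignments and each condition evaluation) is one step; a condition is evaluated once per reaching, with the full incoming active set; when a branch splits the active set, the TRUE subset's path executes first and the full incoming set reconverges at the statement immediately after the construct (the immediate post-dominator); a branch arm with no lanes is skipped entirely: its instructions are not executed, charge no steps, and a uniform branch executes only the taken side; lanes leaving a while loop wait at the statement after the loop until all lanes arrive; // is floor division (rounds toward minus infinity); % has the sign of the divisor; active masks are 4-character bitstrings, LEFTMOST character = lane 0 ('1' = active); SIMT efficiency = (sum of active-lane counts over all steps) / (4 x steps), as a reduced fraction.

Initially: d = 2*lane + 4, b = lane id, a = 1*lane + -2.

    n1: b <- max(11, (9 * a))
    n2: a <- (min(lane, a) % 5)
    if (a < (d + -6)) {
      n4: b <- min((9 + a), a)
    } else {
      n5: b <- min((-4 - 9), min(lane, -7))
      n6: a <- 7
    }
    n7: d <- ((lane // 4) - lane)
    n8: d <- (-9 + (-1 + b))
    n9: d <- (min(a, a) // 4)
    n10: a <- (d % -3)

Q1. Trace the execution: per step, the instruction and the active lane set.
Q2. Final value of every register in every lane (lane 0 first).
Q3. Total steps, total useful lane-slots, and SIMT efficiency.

step 0: b <- max(11, (9 * a))        1111
step 1: a <- (min(lane, a) % 5)      1111
step 2: eval (a < (d + -6))          1111
step 3: b <- min((9 + a), a)         0011
step 4: b <- min((-4 - 9), min(lane, -7)) 1100
step 5: a <- 7                       1100
step 6: d <- ((lane // 4) - lane)    1111
step 7: d <- (-9 + (-1 + b))         1111
step 8: d <- (min(a, a) // 4)        1111
step 9: a <- (d % -3)                1111

Answer: 10 steps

d: 1,1,0,0
b: -13,-13,0,1
a: -2,-2,0,0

steps = 10; useful = 34; efficiency = 34/40 = 17/20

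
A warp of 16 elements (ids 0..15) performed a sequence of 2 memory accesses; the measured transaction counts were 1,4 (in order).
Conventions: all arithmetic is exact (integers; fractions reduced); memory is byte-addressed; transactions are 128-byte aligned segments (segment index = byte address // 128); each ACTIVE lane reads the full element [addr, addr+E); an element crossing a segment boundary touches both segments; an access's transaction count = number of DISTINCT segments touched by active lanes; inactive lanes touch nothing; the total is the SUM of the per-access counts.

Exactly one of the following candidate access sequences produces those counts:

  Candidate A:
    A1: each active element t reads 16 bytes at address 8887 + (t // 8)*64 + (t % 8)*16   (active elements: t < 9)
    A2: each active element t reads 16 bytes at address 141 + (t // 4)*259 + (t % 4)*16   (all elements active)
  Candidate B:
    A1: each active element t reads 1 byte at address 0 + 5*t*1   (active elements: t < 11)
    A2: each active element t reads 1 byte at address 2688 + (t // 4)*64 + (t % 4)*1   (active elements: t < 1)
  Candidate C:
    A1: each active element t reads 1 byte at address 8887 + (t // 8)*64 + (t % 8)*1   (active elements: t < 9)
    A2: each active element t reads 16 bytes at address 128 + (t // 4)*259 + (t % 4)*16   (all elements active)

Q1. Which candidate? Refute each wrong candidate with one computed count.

A: A1 gives 2 transactions, not 1
B: A2 gives 1 transaction, not 4
C: all counts match (1,4)

Answer: C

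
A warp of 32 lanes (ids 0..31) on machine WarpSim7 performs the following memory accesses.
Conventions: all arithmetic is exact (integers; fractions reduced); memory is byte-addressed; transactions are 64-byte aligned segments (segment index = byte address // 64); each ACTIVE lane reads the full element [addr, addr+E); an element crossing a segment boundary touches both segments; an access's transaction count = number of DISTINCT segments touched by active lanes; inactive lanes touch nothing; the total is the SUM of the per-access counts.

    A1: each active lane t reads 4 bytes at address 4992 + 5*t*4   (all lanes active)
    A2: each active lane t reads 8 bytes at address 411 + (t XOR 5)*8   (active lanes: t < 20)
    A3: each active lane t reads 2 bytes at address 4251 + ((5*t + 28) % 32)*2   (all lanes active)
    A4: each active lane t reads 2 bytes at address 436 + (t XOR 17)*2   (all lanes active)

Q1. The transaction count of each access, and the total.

A1: 10 transactions
A2: 4 transactions
A3: 2 transactions
A4: 2 transactions

Answer: 10,4,2,2; total 18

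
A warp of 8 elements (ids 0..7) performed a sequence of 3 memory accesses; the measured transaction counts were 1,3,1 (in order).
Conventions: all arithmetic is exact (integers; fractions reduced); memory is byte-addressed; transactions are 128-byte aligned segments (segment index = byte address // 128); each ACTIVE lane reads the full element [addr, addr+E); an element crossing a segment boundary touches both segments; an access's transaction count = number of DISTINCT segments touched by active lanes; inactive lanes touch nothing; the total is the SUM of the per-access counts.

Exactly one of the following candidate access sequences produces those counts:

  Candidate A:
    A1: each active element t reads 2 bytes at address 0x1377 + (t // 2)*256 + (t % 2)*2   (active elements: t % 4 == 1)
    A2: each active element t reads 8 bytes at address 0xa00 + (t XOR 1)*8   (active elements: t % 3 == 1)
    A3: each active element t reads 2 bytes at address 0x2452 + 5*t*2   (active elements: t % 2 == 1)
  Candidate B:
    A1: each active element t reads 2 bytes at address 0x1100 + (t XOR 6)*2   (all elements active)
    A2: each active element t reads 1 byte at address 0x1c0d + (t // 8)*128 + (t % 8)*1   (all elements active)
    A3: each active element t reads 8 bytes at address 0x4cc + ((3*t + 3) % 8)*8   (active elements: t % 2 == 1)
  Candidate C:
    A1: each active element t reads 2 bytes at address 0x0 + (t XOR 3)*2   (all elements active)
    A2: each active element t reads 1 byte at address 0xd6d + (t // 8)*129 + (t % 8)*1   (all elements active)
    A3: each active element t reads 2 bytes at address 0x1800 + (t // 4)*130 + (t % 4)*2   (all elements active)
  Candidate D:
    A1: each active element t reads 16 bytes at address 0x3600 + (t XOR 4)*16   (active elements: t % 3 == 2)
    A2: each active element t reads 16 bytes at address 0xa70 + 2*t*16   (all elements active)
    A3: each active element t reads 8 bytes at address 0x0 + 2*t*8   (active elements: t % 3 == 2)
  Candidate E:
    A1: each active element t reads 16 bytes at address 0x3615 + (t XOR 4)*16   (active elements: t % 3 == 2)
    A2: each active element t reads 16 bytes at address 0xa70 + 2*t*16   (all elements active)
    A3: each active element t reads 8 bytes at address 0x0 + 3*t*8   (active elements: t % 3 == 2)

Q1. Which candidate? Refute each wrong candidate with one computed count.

A: A1 gives 2 transactions, not 1
B: A2 gives 1 transaction, not 3
C: A2 gives 1 transaction, not 3
E: A1 gives 2 transactions, not 1
D: all counts match (1,3,1)

Answer: D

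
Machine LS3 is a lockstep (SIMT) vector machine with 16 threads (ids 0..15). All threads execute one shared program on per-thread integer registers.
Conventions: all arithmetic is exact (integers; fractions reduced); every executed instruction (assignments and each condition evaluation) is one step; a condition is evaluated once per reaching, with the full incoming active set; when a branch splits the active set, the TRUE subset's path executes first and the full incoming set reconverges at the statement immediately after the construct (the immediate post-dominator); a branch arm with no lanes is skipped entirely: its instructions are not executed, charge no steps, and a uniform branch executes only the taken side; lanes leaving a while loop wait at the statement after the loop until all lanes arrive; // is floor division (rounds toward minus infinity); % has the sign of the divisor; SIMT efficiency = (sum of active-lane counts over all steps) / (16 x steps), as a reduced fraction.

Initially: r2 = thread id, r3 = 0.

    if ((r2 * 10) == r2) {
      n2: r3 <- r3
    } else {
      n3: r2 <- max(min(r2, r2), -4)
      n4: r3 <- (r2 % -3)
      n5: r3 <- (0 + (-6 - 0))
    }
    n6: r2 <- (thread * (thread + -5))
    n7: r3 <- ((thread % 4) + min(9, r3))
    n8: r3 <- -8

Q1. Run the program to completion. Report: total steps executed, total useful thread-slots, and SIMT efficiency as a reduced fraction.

Answer: 8 steps, 110 useful, 55/64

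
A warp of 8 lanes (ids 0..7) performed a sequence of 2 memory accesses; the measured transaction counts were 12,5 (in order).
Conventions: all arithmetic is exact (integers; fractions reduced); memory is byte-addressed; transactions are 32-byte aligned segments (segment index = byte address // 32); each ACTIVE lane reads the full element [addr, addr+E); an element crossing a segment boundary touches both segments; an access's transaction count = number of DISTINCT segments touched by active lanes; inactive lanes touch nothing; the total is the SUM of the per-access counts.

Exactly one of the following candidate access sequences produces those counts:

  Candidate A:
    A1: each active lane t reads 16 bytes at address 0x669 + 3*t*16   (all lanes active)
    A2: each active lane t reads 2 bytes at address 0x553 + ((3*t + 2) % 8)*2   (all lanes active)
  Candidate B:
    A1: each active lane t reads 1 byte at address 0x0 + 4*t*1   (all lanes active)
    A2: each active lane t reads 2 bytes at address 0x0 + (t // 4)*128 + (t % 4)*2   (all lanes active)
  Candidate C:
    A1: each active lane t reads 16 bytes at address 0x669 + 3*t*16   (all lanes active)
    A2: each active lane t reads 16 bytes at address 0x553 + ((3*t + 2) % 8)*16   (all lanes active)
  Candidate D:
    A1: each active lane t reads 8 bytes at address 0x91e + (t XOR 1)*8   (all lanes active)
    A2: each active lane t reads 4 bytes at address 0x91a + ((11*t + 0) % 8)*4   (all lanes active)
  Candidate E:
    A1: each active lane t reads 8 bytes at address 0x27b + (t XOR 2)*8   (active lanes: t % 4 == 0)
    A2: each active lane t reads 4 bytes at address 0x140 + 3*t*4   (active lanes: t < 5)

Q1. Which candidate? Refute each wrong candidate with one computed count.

A: A2 gives 2 transactions, not 5
B: A1 gives 1 transaction, not 12
D: A1 gives 3 transactions, not 12
E: A1 gives 2 transactions, not 12
C: all counts match (12,5)

Answer: C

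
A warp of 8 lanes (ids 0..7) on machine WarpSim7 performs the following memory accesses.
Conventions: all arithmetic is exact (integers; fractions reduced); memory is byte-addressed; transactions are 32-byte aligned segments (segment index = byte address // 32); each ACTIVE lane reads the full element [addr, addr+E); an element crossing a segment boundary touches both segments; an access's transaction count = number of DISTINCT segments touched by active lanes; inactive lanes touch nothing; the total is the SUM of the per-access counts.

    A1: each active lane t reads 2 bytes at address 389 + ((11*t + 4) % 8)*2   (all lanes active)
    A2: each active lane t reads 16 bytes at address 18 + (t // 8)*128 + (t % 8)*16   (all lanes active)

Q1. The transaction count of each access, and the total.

A1: 1 transaction
A2: 5 transactions

Answer: 1,5; total 6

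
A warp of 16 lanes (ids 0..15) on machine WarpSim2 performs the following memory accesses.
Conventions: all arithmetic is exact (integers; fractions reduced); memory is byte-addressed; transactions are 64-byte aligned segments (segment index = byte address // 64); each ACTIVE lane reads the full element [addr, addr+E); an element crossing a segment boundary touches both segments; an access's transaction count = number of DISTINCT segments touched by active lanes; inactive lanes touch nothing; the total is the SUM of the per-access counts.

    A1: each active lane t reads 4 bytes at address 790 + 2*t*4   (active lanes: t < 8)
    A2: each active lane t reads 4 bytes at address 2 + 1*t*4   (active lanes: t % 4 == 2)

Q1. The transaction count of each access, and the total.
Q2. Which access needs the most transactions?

A1: 2 transactions
A2: 1 transaction

Answer: 2,1; total 3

Answer: A1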